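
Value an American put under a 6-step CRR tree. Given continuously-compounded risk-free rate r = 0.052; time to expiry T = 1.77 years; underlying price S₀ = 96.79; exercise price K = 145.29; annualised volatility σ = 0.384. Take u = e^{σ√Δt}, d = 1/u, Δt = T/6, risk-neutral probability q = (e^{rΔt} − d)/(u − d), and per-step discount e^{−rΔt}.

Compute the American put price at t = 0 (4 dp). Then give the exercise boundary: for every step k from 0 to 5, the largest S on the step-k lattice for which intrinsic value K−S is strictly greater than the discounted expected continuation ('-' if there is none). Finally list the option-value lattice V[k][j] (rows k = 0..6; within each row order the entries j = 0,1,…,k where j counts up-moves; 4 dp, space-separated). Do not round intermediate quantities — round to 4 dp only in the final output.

price = 49.9286
boundary = - 78.5691 63.7783 78.5691 96.7900 119.2365
tree:
49.9286
66.7209 33.6778
81.5117 48.6098 18.8858
93.5181 66.7209 30.9158 6.7055
103.2643 81.5117 48.5000 13.2174 0.0000
111.1757 93.5181 66.7209 26.0535 0.0000 0.0000
117.5978 103.2643 81.5117 48.5000 0.0000 0.0000 0.0000

Δt=0.29500, u=1.23191, d=0.81175, q=0.48484, disc=e^(-rΔt)=0.98478
k=6 terminal: V=max(K-S,0) → 117.5978 103.2643 81.5117 48.5000 0.0000 0.0000 0.0000
k=5: j=0 S=34.1143 intr=111.1757 cont=108.9640 V=111.1757[EX]; j=1 S=51.7719 intr=93.5181 cont=91.3064 V=93.5181[EX]; j=2 S=78.5691 intr=66.7209 cont=64.5092 V=66.7209[EX]; j=3 S=119.2365 intr=26.0535 cont=24.6050 V=26.0535[EX]; j=4 S=180.9535 intr=0.0000 cont=0.0000 V=0.0000[hold]; j=5 S=274.6151 intr=0.0000 cont=0.0000 V=0.0000[hold]  S*(5)=119.2365
k=4: j=0 S=42.0257 intr=103.2643 cont=101.0525 V=103.2643[EX]; j=1 S=63.7783 intr=81.5117 cont=79.3000 V=81.5117[EX]; j=2 S=96.7900 intr=48.5000 cont=46.2883 V=48.5000[EX]; j=3 S=146.8886 intr=0.0000 cont=13.2174 V=13.2174[hold]; j=4 S=222.9183 intr=0.0000 cont=0.0000 V=0.0000[hold]  S*(4)=96.7900
k=3: j=0 S=51.7719 intr=93.5181 cont=91.3064 V=93.5181[EX]; j=1 S=78.5691 intr=66.7209 cont=64.5092 V=66.7209[EX]; j=2 S=119.2365 intr=26.0535 cont=30.9158 V=30.9158[hold]; j=3 S=180.9535 intr=0.0000 cont=6.7055 V=6.7055[hold]  S*(3)=78.5691
k=2: j=0 S=63.7783 intr=81.5117 cont=79.3000 V=81.5117[EX]; j=1 S=96.7900 intr=48.5000 cont=48.6098 V=48.6098[hold]; j=2 S=146.8886 intr=0.0000 cont=18.8858 V=18.8858[hold]  S*(2)=63.7783
k=1: j=0 S=78.5691 intr=66.7209 cont=64.5616 V=66.7209[EX]; j=1 S=119.2365 intr=26.0535 cont=33.6778 V=33.6778[hold]  S*(1)=78.5691
k=0: j=0 S=96.7900 intr=48.5000 cont=49.9286 V=49.9286[hold]  S*(0)=-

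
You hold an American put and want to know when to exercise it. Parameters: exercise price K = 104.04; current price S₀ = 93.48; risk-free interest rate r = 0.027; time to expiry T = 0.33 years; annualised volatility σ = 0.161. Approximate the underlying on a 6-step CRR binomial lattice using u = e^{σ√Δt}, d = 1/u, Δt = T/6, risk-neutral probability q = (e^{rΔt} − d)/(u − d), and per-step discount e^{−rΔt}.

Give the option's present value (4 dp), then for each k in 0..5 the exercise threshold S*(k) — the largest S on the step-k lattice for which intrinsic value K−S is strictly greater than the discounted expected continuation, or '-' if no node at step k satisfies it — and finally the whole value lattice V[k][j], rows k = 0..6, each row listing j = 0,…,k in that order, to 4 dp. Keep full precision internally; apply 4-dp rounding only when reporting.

price = 10.7466
boundary = - 90.0162 86.6807 90.0162 93.4800 97.0771
tree:
10.7466
14.0238 7.6323
17.3593 10.5818 4.8234
20.5711 14.0238 7.3088 2.4517
23.6640 17.3593 10.5600 4.2092 0.7719
26.6422 20.5711 14.0238 6.9629 1.5783 0.0000
29.5101 23.6640 17.3593 10.5600 3.2274 0.0000 0.0000

Δt=0.05500, u=1.03848, d=0.96295, q=0.51024, disc=e^(-rΔt)=0.99852
k=6 terminal: V=max(K-S,0) → 29.5101 23.6640 17.3593 10.5600 3.2274 0.0000 0.0000
k=5: j=0 S=77.3978 intr=26.6422 cont=26.4878 V=26.6422[EX]; j=1 S=83.4689 intr=20.5711 cont=20.4167 V=20.5711[EX]; j=2 S=90.0162 intr=14.0238 cont=13.8694 V=14.0238[EX]; j=3 S=97.0771 intr=6.9629 cont=6.8085 V=6.9629[EX]; j=4 S=104.6918 intr=0.0000 cont=1.5783 V=1.5783[hold]; j=5 S=112.9039 intr=0.0000 cont=0.0000 V=0.0000[hold]  S*(5)=97.0771
k=4: j=0 S=80.3760 intr=23.6640 cont=23.5096 V=23.6640[EX]; j=1 S=86.6807 intr=17.3593 cont=17.2049 V=17.3593[EX]; j=2 S=93.4800 intr=10.5600 cont=10.4056 V=10.5600[EX]; j=3 S=100.8126 intr=3.2274 cont=4.2092 V=4.2092[hold]; j=4 S=108.7203 intr=0.0000 cont=0.7719 V=0.7719[hold]  S*(4)=93.4800
k=3: j=0 S=83.4689 intr=20.5711 cont=20.4167 V=20.5711[EX]; j=1 S=90.0162 intr=14.0238 cont=13.8694 V=14.0238[EX]; j=2 S=97.0771 intr=6.9629 cont=7.3088 V=7.3088[hold]; j=3 S=104.6918 intr=0.0000 cont=2.4517 V=2.4517[hold]  S*(3)=90.0162
k=2: j=0 S=86.6807 intr=17.3593 cont=17.2049 V=17.3593[EX]; j=1 S=93.4800 intr=10.5600 cont=10.5818 V=10.5818[hold]; j=2 S=100.8126 intr=3.2274 cont=4.8234 V=4.8234[hold]  S*(2)=86.6807
k=1: j=0 S=90.0162 intr=14.0238 cont=13.8805 V=14.0238[EX]; j=1 S=97.0771 intr=6.9629 cont=7.6323 V=7.6323[hold]  S*(1)=90.0162
k=0: j=0 S=93.4800 intr=10.5600 cont=10.7466 V=10.7466[hold]  S*(0)=-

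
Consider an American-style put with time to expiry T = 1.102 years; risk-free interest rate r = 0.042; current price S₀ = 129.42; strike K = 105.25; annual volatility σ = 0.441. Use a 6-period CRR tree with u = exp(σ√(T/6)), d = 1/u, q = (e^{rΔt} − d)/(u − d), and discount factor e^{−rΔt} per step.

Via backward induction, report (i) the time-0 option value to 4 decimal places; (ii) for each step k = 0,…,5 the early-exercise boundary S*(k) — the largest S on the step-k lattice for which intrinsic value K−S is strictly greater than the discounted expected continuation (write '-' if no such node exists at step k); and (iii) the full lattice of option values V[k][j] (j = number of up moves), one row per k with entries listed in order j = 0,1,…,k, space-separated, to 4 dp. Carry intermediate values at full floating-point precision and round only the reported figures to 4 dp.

price = 10.5119
boundary = - - - - 60.7688 73.4110
tree:
10.5119
15.8886 4.6996
23.3177 7.8800 1.2366
32.9754 12.9500 2.3659 0.0000
44.4812 20.7088 4.5262 0.0000 0.0000
54.9462 31.8390 8.6594 0.0000 0.0000 0.0000
63.6091 44.4812 16.5668 0.0000 0.0000 0.0000 0.0000

params: Δt=0.18367 u=1.20804 d=0.82779 q=0.47326 e^(-rΔt)=0.99232
t_6 payoffs: 63.6091 44.4812 16.5668 0.0000 0.0000 0.0000 0.0000
t_5: node(5,0) S=50.3038 payoff=54.9462 vs cont=54.1374 → 54.9462 [stop]  node(5,1) S=73.4110 payoff=31.8390 vs cont=31.0303 → 31.8390 [stop]  node(5,2) S=107.1325 payoff=0.0000 vs cont=8.6594 → 8.6594 [wait]  node(5,3) S=156.3441 payoff=0.0000 vs cont=0.0000 → 0.0000 [wait]  node(5,4) S=228.1612 payoff=0.0000 vs cont=0.0000 → 0.0000 [wait]  node(5,5) S=332.9677 payoff=0.0000 vs cont=0.0000 → 0.0000 [wait]  ⇒ S*(5)=73.4110
t_4: node(4,0) S=60.7688 payoff=44.4812 vs cont=43.6724 → 44.4812 [stop]  node(4,1) S=88.6832 payoff=16.5668 vs cont=20.7088 → 20.7088 [wait]  node(4,2) S=129.4200 payoff=0.0000 vs cont=4.5262 → 4.5262 [wait]  node(4,3) S=188.8694 payoff=0.0000 vs cont=0.0000 → 0.0000 [wait]  node(4,4) S=275.6271 payoff=0.0000 vs cont=0.0000 → 0.0000 [wait]  ⇒ S*(4)=60.7688
t_3: node(3,0) S=73.4110 payoff=31.8390 vs cont=32.9754 → 32.9754 [wait]  node(3,1) S=107.1325 payoff=0.0000 vs cont=12.9500 → 12.9500 [wait]  node(3,2) S=156.3441 payoff=0.0000 vs cont=2.3659 → 2.3659 [wait]  node(3,3) S=228.1612 payoff=0.0000 vs cont=0.0000 → 0.0000 [wait]  ⇒ S*(3)=-
t_2: node(2,0) S=88.6832 payoff=16.5668 vs cont=23.3177 → 23.3177 [wait]  node(2,1) S=129.4200 payoff=0.0000 vs cont=7.8800 → 7.8800 [wait]  node(2,2) S=188.8694 payoff=0.0000 vs cont=1.2366 → 1.2366 [wait]  ⇒ S*(2)=-
t_1: node(1,0) S=107.1325 payoff=0.0000 vs cont=15.8886 → 15.8886 [wait]  node(1,1) S=156.3441 payoff=0.0000 vs cont=4.6996 → 4.6996 [wait]  ⇒ S*(1)=-
t_0: node(0,0) S=129.4200 payoff=0.0000 vs cont=10.5119 → 10.5119 [wait]  ⇒ S*(0)=-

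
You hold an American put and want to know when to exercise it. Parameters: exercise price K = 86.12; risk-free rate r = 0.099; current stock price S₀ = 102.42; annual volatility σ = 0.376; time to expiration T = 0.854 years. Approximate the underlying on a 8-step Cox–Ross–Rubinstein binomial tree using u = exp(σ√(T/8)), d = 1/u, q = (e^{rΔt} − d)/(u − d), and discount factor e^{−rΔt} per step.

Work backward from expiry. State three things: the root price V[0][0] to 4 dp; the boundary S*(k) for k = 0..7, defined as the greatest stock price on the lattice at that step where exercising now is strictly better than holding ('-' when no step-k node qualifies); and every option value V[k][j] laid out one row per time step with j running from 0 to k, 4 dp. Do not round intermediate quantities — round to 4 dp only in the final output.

price = 4.6468
boundary = - - - - 62.6577 55.4142 62.6577 70.8479
tree:
4.6468
7.2878 2.2305
11.1279 3.7856 0.7972
16.4623 6.2836 1.4875 0.1571
23.4623 10.1439 2.7413 0.3256 0.0000
30.7058 15.8001 4.9730 0.6749 0.0000 0.0000
37.1118 23.4623 8.8380 1.3990 0.0000 0.0000 0.0000
42.7773 30.7058 15.2721 2.9000 0.0000 0.0000 0.0000 0.0000
47.7878 37.1118 23.4623 6.0113 0.0000 0.0000 0.0000 0.0000 0.0000

params: Δt=0.10675 u=1.13071 d=0.88440 q=0.51246 e^(-rΔt)=0.98949
t_8 payoffs: 47.7878 37.1118 23.4623 6.0113 0.0000 0.0000 0.0000 0.0000 0.0000
t_7: node(7,0) S=43.3427 payoff=42.7773 vs cont=41.8719 → 42.7773 [stop]  node(7,1) S=55.4142 payoff=30.7058 vs cont=29.8004 → 30.7058 [stop]  node(7,2) S=70.8479 payoff=15.2721 vs cont=14.3668 → 15.2721 [stop]  node(7,3) S=90.5800 payoff=0.0000 vs cont=2.9000 → 2.9000 [wait]  node(7,4) S=115.8077 payoff=0.0000 vs cont=0.0000 → 0.0000 [wait]  node(7,5) S=148.0617 payoff=0.0000 vs cont=0.0000 → 0.0000 [wait]  node(7,6) S=189.2989 payoff=0.0000 vs cont=0.0000 → 0.0000 [wait]  node(7,7) S=242.0212 payoff=0.0000 vs cont=0.0000 → 0.0000 [wait]  ⇒ S*(7)=70.8479
t_6: node(6,0) S=49.0082 payoff=37.1118 vs cont=36.2064 → 37.1118 [stop]  node(6,1) S=62.6577 payoff=23.4623 vs cont=22.5570 → 23.4623 [stop]  node(6,2) S=80.1087 payoff=6.0113 vs cont=8.8380 → 8.8380 [wait]  node(6,3) S=102.4200 payoff=0.0000 vs cont=1.3990 → 1.3990 [wait]  node(6,4) S=130.9454 payoff=0.0000 vs cont=0.0000 → 0.0000 [wait]  node(6,5) S=167.4154 payoff=0.0000 vs cont=0.0000 → 0.0000 [wait]  node(6,6) S=214.0429 payoff=0.0000 vs cont=0.0000 → 0.0000 [wait]  ⇒ S*(6)=62.6577
t_5: node(5,0) S=55.4142 payoff=30.7058 vs cont=29.8004 → 30.7058 [stop]  node(5,1) S=70.8479 payoff=15.2721 vs cont=15.8001 → 15.8001 [wait]  node(5,2) S=90.5800 payoff=0.0000 vs cont=4.9730 → 4.9730 [wait]  node(5,3) S=115.8077 payoff=0.0000 vs cont=0.6749 → 0.6749 [wait]  node(5,4) S=148.0617 payoff=0.0000 vs cont=0.0000 → 0.0000 [wait]  node(5,5) S=189.2989 payoff=0.0000 vs cont=0.0000 → 0.0000 [wait]  ⇒ S*(5)=55.4142
t_4: node(4,0) S=62.6577 payoff=23.4623 vs cont=22.8247 → 23.4623 [stop]  node(4,1) S=80.1087 payoff=6.0113 vs cont=10.1439 → 10.1439 [wait]  node(4,2) S=102.4200 payoff=0.0000 vs cont=2.7413 → 2.7413 [wait]  node(4,3) S=130.9454 payoff=0.0000 vs cont=0.3256 → 0.3256 [wait]  node(4,4) S=167.4154 payoff=0.0000 vs cont=0.0000 → 0.0000 [wait]  ⇒ S*(4)=62.6577
t_3: node(3,0) S=70.8479 payoff=15.2721 vs cont=16.4623 → 16.4623 [wait]  node(3,1) S=90.5800 payoff=0.0000 vs cont=6.2836 → 6.2836 [wait]  node(3,2) S=115.8077 payoff=0.0000 vs cont=1.4875 → 1.4875 [wait]  node(3,3) S=148.0617 payoff=0.0000 vs cont=0.1571 → 0.1571 [wait]  ⇒ S*(3)=-
t_2: node(2,0) S=80.1087 payoff=6.0113 vs cont=11.1279 → 11.1279 [wait]  node(2,1) S=102.4200 payoff=0.0000 vs cont=3.7856 → 3.7856 [wait]  node(2,2) S=130.9454 payoff=0.0000 vs cont=0.7972 → 0.7972 [wait]  ⇒ S*(2)=-
t_1: node(1,0) S=90.5800 payoff=0.0000 vs cont=7.2878 → 7.2878 [wait]  node(1,1) S=115.8077 payoff=0.0000 vs cont=2.2305 → 2.2305 [wait]  ⇒ S*(1)=-
t_0: node(0,0) S=102.4200 payoff=0.0000 vs cont=4.6468 → 4.6468 [wait]  ⇒ S*(0)=-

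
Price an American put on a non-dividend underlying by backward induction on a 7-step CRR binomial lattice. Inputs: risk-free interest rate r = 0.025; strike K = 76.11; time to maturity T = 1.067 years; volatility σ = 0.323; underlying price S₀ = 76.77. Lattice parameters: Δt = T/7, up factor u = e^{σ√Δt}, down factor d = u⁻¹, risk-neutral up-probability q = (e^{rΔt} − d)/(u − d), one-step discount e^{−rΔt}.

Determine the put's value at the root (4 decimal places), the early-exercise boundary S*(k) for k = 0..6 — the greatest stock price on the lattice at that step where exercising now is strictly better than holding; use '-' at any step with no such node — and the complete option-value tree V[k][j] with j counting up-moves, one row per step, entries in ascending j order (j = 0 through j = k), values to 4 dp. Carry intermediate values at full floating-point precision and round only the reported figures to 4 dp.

price = 9.2534
boundary = - - - - 46.3578 52.5884 59.6564
tree:
9.2534
13.0816 5.2388
17.9013 8.0386 2.2906
23.5845 11.9743 3.8996 0.5907
29.7522 17.1850 6.5051 1.1484 0.0000
35.2446 23.5216 10.5547 2.2323 0.0000 0.0000
40.0863 29.7522 16.4536 4.3395 0.0000 0.0000 0.0000
44.3543 35.2446 23.5216 8.4356 0.0000 0.0000 0.0000 0.0000

Δt=0.15243, u=1.13440, d=0.88152, q=0.48361, disc=e^(-rΔt)=0.99620
k=7 terminal: V=max(K-S,0) → 44.3543 35.2446 23.5216 8.4356 0.0000 0.0000 0.0000 0.0000
k=6: j=0 S=36.0237 intr=40.0863 cont=39.7968 V=40.0863[EX]; j=1 S=46.3578 intr=29.7522 cont=29.4627 V=29.7522[EX]; j=2 S=59.6564 intr=16.4536 cont=16.1641 V=16.4536[EX]; j=3 S=76.7700 intr=0.0000 cont=4.3395 V=4.3395[hold]; j=4 S=98.7929 intr=0.0000 cont=0.0000 V=0.0000[hold]; j=5 S=127.1335 intr=0.0000 cont=0.0000 V=0.0000[hold]; j=6 S=163.6042 intr=0.0000 cont=0.0000 V=0.0000[hold]  S*(6)=59.6564
k=5: j=0 S=40.8654 intr=35.2446 cont=34.9551 V=35.2446[EX]; j=1 S=52.5884 intr=23.5216 cont=23.2321 V=23.5216[EX]; j=2 S=67.6744 intr=8.4356 cont=10.5547 V=10.5547[hold]; j=3 S=87.0881 intr=0.0000 cont=2.2323 V=2.2323[hold]; j=4 S=112.0709 intr=0.0000 cont=0.0000 V=0.0000[hold]; j=5 S=144.2206 intr=0.0000 cont=0.0000 V=0.0000[hold]  S*(5)=52.5884
k=4: j=0 S=46.3578 intr=29.7522 cont=29.4627 V=29.7522[EX]; j=1 S=59.6564 intr=16.4536 cont=17.1850 V=17.1850[hold]; j=2 S=76.7700 intr=0.0000 cont=6.5051 V=6.5051[hold]; j=3 S=98.7929 intr=0.0000 cont=1.1484 V=1.1484[hold]; j=4 S=127.1335 intr=0.0000 cont=0.0000 V=0.0000[hold]  S*(4)=46.3578
k=3: j=0 S=52.5884 intr=23.5216 cont=23.5845 V=23.5845[hold]; j=1 S=67.6744 intr=8.4356 cont=11.9743 V=11.9743[hold]; j=2 S=87.0881 intr=0.0000 cont=3.8996 V=3.8996[hold]; j=3 S=112.0709 intr=0.0000 cont=0.5907 V=0.5907[hold]  S*(3)=-
k=2: j=0 S=59.6564 intr=16.4536 cont=17.9013 V=17.9013[hold]; j=1 S=76.7700 intr=0.0000 cont=8.0386 V=8.0386[hold]; j=2 S=98.7929 intr=0.0000 cont=2.2906 V=2.2906[hold]  S*(2)=-
k=1: j=0 S=67.6744 intr=8.4356 cont=13.0816 V=13.0816[hold]; j=1 S=87.0881 intr=0.0000 cont=5.2388 V=5.2388[hold]  S*(1)=-
k=0: j=0 S=76.7700 intr=0.0000 cont=9.2534 V=9.2534[hold]  S*(0)=-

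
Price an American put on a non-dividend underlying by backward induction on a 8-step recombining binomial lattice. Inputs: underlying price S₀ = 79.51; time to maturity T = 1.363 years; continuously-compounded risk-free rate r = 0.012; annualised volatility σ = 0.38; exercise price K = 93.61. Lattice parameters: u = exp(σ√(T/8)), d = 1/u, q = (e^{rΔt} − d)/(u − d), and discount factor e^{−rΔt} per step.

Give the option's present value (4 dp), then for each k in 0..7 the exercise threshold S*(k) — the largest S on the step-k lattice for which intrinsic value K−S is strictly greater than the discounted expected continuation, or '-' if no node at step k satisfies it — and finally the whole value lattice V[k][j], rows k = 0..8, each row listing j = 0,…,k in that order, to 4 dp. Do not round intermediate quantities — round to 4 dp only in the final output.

params: Δt=0.17037 u=1.16982 d=0.85483 q=0.46736 e^(-rΔt)=0.99796
t_8 payoffs: 70.9392 62.5855 51.1535 35.5091 14.1000 0.0000 0.0000 0.0000 0.0000
t_7: node(7,0) S=26.5208 payoff=67.0892 vs cont=66.8981 → 67.0892 [stop]  node(7,1) S=36.2932 payoff=57.3168 vs cont=57.1257 → 57.3168 [stop]  node(7,2) S=49.6665 payoff=43.9435 vs cont=43.7523 → 43.9435 [stop]  node(7,3) S=67.9677 payoff=25.6423 vs cont=25.4511 → 25.6423 [stop]  node(7,4) S=93.0125 payoff=0.5975 vs cont=7.4948 → 7.4948 [wait]  node(7,5) S=127.2858 payoff=0.0000 vs cont=0.0000 → 0.0000 [wait]  node(7,6) S=174.1882 payoff=0.0000 vs cont=0.0000 → 0.0000 [wait]  node(7,7) S=238.3733 payoff=0.0000 vs cont=0.0000 → 0.0000 [wait]  ⇒ S*(7)=67.9677
t_6: node(6,0) S=31.0245 payoff=62.5855 vs cont=62.3943 → 62.5855 [stop]  node(6,1) S=42.4565 payoff=51.1535 vs cont=50.9623 → 51.1535 [stop]  node(6,2) S=58.1009 payoff=35.5091 vs cont=35.3179 → 35.5091 [stop]  node(6,3) S=79.5100 payoff=14.1000 vs cont=17.1258 → 17.1258 [wait]  node(6,4) S=108.8079 payoff=0.0000 vs cont=3.9838 → 3.9838 [wait]  node(6,5) S=148.9016 payoff=0.0000 vs cont=0.0000 → 0.0000 [wait]  node(6,6) S=203.7690 payoff=0.0000 vs cont=0.0000 → 0.0000 [wait]  ⇒ S*(6)=58.1009
t_5: node(5,0) S=36.2932 payoff=57.3168 vs cont=57.1257 → 57.3168 [stop]  node(5,1) S=49.6665 payoff=43.9435 vs cont=43.7523 → 43.9435 [stop]  node(5,2) S=67.9677 payoff=25.6423 vs cont=26.8624 → 26.8624 [wait]  node(5,3) S=93.0125 payoff=0.5975 vs cont=10.9613 → 10.9613 [wait]  node(5,4) S=127.2858 payoff=0.0000 vs cont=2.1176 → 2.1176 [wait]  node(5,5) S=174.1882 payoff=0.0000 vs cont=0.0000 → 0.0000 [wait]  ⇒ S*(5)=49.6665
t_4: node(4,0) S=42.4565 payoff=51.1535 vs cont=50.9623 → 51.1535 [stop]  node(4,1) S=58.1009 payoff=35.5091 vs cont=35.8869 → 35.8869 [wait]  node(4,2) S=79.5100 payoff=14.1000 vs cont=19.3911 → 19.3911 [wait]  node(4,3) S=108.8079 payoff=0.0000 vs cont=6.8141 → 6.8141 [wait]  node(4,4) S=148.9016 payoff=0.0000 vs cont=1.1256 → 1.1256 [wait]  ⇒ S*(4)=42.4565
t_3: node(3,0) S=49.6665 payoff=43.9435 vs cont=43.9285 → 43.9435 [stop]  node(3,1) S=67.9677 payoff=25.6423 vs cont=28.1198 → 28.1198 [wait]  node(3,2) S=93.0125 payoff=0.5975 vs cont=13.4854 → 13.4854 [wait]  node(3,3) S=127.2858 payoff=0.0000 vs cont=4.1470 → 4.1470 [wait]  ⇒ S*(3)=49.6665
t_2: node(2,0) S=58.1009 payoff=35.5091 vs cont=36.4734 → 36.4734 [wait]  node(2,1) S=79.5100 payoff=14.1000 vs cont=21.2368 → 21.2368 [wait]  node(2,2) S=108.8079 payoff=0.0000 vs cont=9.1024 → 9.1024 [wait]  ⇒ S*(2)=-
t_1: node(1,0) S=67.9677 payoff=25.6423 vs cont=29.2924 → 29.2924 [wait]  node(1,1) S=93.0125 payoff=0.5975 vs cont=15.5338 → 15.5338 [wait]  ⇒ S*(1)=-
t_0: node(0,0) S=79.5100 payoff=14.1000 vs cont=22.8154 → 22.8154 [wait]  ⇒ S*(0)=-

price = 22.8154
boundary = - - - 49.6665 42.4565 49.6665 58.1009 67.9677
tree:
22.8154
29.2924 15.5338
36.4734 21.2368 9.1024
43.9435 28.1198 13.4854 4.1470
51.1535 35.8869 19.3911 6.8141 1.1256
57.3168 43.9435 26.8624 10.9613 2.1176 0.0000
62.5855 51.1535 35.5091 17.1258 3.9838 0.0000 0.0000
67.0892 57.3168 43.9435 25.6423 7.4948 0.0000 0.0000 0.0000
70.9392 62.5855 51.1535 35.5091 14.1000 0.0000 0.0000 0.0000 0.0000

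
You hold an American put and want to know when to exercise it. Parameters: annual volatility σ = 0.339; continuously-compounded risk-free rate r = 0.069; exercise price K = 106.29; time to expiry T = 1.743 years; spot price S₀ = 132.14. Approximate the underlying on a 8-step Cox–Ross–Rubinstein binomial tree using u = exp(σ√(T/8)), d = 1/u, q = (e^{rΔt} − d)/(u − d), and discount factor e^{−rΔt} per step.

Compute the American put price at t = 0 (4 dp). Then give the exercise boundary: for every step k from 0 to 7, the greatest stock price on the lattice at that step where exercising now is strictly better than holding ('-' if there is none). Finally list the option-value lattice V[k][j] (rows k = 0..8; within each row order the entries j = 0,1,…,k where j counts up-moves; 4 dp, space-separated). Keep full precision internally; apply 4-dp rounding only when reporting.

price = 7.3144
boundary = - - - - 70.1700 59.9005 70.1700 82.2001
tree:
7.3144
11.4020 3.5765
17.3064 6.0277 1.3109
25.4605 9.9308 2.4300 0.2668
36.1200 15.9033 4.4467 0.5508 0.0000
46.3895 24.5556 8.0037 1.1368 0.0000 0.0000
55.1560 36.1200 14.0957 2.3466 0.0000 0.0000 0.0000
62.6395 46.3895 24.0899 4.8435 0.0000 0.0000 0.0000 0.0000
69.0278 55.1560 36.1200 9.9974 0.0000 0.0000 0.0000 0.0000 0.0000

Δt=0.21788  u=1.17144  d=0.85365  q=0.50819  discount=0.98508
step 8 (expiry): payoffs max(K−S,0) = 69.0278 55.1560 36.1200 9.9974 0.0000 0.0000 0.0000 0.0000 0.0000
step 7: (k=7,j=0): S=43.6505, (K−S)⁺=62.6395, hold=61.0536 ⇒ V=62.6395 exercise | (k=7,j=1): S=59.9005, (K−S)⁺=46.3895, hold=44.8035 ⇒ V=46.3895 exercise | (k=7,j=2): S=82.2001, (K−S)⁺=24.0899, hold=22.5040 ⇒ V=24.0899 exercise | (k=7,j=3): S=112.8012, (K−S)⁺=0.0000, hold=4.8435 ⇒ V=4.8435 continue | (k=7,j=4): S=154.7943, (K−S)⁺=0.0000, hold=0.0000 ⇒ V=0.0000 continue | (k=7,j=5): S=212.4205, (K−S)⁺=0.0000, hold=0.0000 ⇒ V=0.0000 continue | (k=7,j=6): S=291.4996, (K−S)⁺=0.0000, hold=0.0000 ⇒ V=0.0000 continue | (k=7,j=7): S=400.0178, (K−S)⁺=0.0000, hold=0.0000 ⇒ V=0.0000 continue  boundary S*=82.2001
step 6: (k=6,j=0): S=51.1340, (K−S)⁺=55.1560, hold=53.5700 ⇒ V=55.1560 exercise | (k=6,j=1): S=70.1700, (K−S)⁺=36.1200, hold=34.5341 ⇒ V=36.1200 exercise | (k=6,j=2): S=96.2926, (K−S)⁺=9.9974, hold=14.0957 ⇒ V=14.0957 continue | (k=6,j=3): S=132.1400, (K−S)⁺=0.0000, hold=2.3466 ⇒ V=2.3466 continue | (k=6,j=4): S=181.3325, (K−S)⁺=0.0000, hold=0.0000 ⇒ V=0.0000 continue | (k=6,j=5): S=248.8383, (K−S)⁺=0.0000, hold=0.0000 ⇒ V=0.0000 continue | (k=6,j=6): S=341.4748, (K−S)⁺=0.0000, hold=0.0000 ⇒ V=0.0000 continue  boundary S*=70.1700
step 5: (k=5,j=0): S=59.9005, (K−S)⁺=46.3895, hold=44.8035 ⇒ V=46.3895 exercise | (k=5,j=1): S=82.2001, (K−S)⁺=24.0899, hold=24.5556 ⇒ V=24.5556 continue | (k=5,j=2): S=112.8012, (K−S)⁺=0.0000, hold=8.0037 ⇒ V=8.0037 continue | (k=5,j=3): S=154.7943, (K−S)⁺=0.0000, hold=1.1368 ⇒ V=1.1368 continue | (k=5,j=4): S=212.4205, (K−S)⁺=0.0000, hold=0.0000 ⇒ V=0.0000 continue | (k=5,j=5): S=291.4996, (K−S)⁺=0.0000, hold=0.0000 ⇒ V=0.0000 continue  boundary S*=59.9005
step 4: (k=4,j=0): S=70.1700, (K−S)⁺=36.1200, hold=34.7672 ⇒ V=36.1200 exercise | (k=4,j=1): S=96.2926, (K−S)⁺=9.9974, hold=15.9033 ⇒ V=15.9033 continue | (k=4,j=2): S=132.1400, (K−S)⁺=0.0000, hold=4.4467 ⇒ V=4.4467 continue | (k=4,j=3): S=181.3325, (K−S)⁺=0.0000, hold=0.5508 ⇒ V=0.5508 continue | (k=4,j=4): S=248.8383, (K−S)⁺=0.0000, hold=0.0000 ⇒ V=0.0000 continue  boundary S*=70.1700
step 3: (k=3,j=0): S=82.2001, (K−S)⁺=24.0899, hold=25.4605 ⇒ V=25.4605 continue | (k=3,j=1): S=112.8012, (K−S)⁺=0.0000, hold=9.9308 ⇒ V=9.9308 continue | (k=3,j=2): S=154.7943, (K−S)⁺=0.0000, hold=2.4300 ⇒ V=2.4300 continue | (k=3,j=3): S=212.4205, (K−S)⁺=0.0000, hold=0.2668 ⇒ V=0.2668 continue  boundary S*=-
step 2: (k=2,j=0): S=96.2926, (K−S)⁺=9.9974, hold=17.3064 ⇒ V=17.3064 continue | (k=2,j=1): S=132.1400, (K−S)⁺=0.0000, hold=6.0277 ⇒ V=6.0277 continue | (k=2,j=2): S=181.3325, (K−S)⁺=0.0000, hold=1.3109 ⇒ V=1.3109 continue  boundary S*=-
step 1: (k=1,j=0): S=112.8012, (K−S)⁺=0.0000, hold=11.4020 ⇒ V=11.4020 continue | (k=1,j=1): S=154.7943, (K−S)⁺=0.0000, hold=3.5765 ⇒ V=3.5765 continue  boundary S*=-
step 0: (k=0,j=0): S=132.1400, (K−S)⁺=0.0000, hold=7.3144 ⇒ V=7.3144 continue  boundary S*=-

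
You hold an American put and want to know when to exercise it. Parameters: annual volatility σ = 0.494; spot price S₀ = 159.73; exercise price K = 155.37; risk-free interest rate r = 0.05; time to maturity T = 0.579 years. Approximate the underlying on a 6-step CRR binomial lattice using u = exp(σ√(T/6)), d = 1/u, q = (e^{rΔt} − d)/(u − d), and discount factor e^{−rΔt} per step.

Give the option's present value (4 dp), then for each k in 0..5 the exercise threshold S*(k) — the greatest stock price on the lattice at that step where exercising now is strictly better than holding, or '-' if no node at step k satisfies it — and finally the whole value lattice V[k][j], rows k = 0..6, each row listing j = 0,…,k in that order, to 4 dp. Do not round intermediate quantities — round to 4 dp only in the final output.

price = 19.0176
boundary = - - - 100.7971 117.5153 100.7971
tree:
19.0176
28.0962 9.2724
40.0470 15.2989 2.7694
54.5729 24.5520 5.3250 0.0000
68.9126 37.8547 10.2390 0.0000 0.0000
81.2124 54.5729 19.6874 0.0000 0.0000 0.0000
91.7623 68.9126 37.8547 0.0000 0.0000 0.0000 0.0000

params: Δt=0.09650 u=1.16586 d=0.85774 q=0.47741 e^(-rΔt)=0.99519
t_6 payoffs: 91.7623 68.9126 37.8547 0.0000 0.0000 0.0000 0.0000
t_5: node(5,0) S=74.1576 payoff=81.2124 vs cont=80.4645 → 81.2124 [stop]  node(5,1) S=100.7971 payoff=54.5729 vs cont=53.8250 → 54.5729 [stop]  node(5,2) S=137.0062 payoff=18.3638 vs cont=19.6874 → 19.6874 [wait]  node(5,3) S=186.2227 payoff=0.0000 vs cont=0.0000 → 0.0000 [wait]  node(5,4) S=253.1191 payoff=0.0000 vs cont=0.0000 → 0.0000 [wait]  node(5,5) S=344.0465 payoff=0.0000 vs cont=0.0000 → 0.0000 [wait]  ⇒ S*(5)=100.7971
t_4: node(4,0) S=86.4574 payoff=68.9126 vs cont=68.1648 → 68.9126 [stop]  node(4,1) S=117.5153 payoff=37.8547 vs cont=37.7358 → 37.8547 [stop]  node(4,2) S=159.7300 payoff=0.0000 vs cont=10.2390 → 10.2390 [wait]  node(4,3) S=217.1095 payoff=0.0000 vs cont=0.0000 → 0.0000 [wait]  node(4,4) S=295.1012 payoff=0.0000 vs cont=0.0000 → 0.0000 [wait]  ⇒ S*(4)=117.5153
t_3: node(3,0) S=100.7971 payoff=54.5729 vs cont=53.8250 → 54.5729 [stop]  node(3,1) S=137.0062 payoff=18.3638 vs cont=24.5520 → 24.5520 [wait]  node(3,2) S=186.2227 payoff=0.0000 vs cont=5.3250 → 5.3250 [wait]  node(3,3) S=253.1191 payoff=0.0000 vs cont=0.0000 → 0.0000 [wait]  ⇒ S*(3)=100.7971
t_2: node(2,0) S=117.5153 payoff=37.8547 vs cont=40.0470 → 40.0470 [wait]  node(2,1) S=159.7300 payoff=0.0000 vs cont=15.2989 → 15.2989 [wait]  node(2,2) S=217.1095 payoff=0.0000 vs cont=2.7694 → 2.7694 [wait]  ⇒ S*(2)=-
t_1: node(1,0) S=137.0062 payoff=18.3638 vs cont=28.0962 → 28.0962 [wait]  node(1,1) S=186.2227 payoff=0.0000 vs cont=9.2724 → 9.2724 [wait]  ⇒ S*(1)=-
t_0: node(0,0) S=159.7300 payoff=0.0000 vs cont=19.0176 → 19.0176 [wait]  ⇒ S*(0)=-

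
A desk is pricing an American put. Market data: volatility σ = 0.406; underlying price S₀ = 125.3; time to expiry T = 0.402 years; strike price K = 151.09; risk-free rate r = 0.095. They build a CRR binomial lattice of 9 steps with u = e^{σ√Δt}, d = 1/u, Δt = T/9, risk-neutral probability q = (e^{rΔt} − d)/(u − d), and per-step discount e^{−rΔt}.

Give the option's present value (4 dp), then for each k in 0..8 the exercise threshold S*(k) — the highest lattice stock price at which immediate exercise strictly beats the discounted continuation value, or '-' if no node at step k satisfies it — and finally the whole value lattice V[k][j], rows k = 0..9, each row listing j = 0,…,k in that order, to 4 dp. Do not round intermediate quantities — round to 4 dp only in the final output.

params: Δt=0.04467 u=1.08959 d=0.91777 q=0.50331 e^(-rΔt)=0.99577
t_9 payoffs: 93.2051 82.3680 69.5021 54.2275 36.0931 14.5638 0.0000 0.0000 0.0000 0.0000
t_8: node(8,0) S=63.0711 payoff=88.0189 vs cont=87.3791 → 88.0189 [stop]  node(8,1) S=74.8791 payoff=76.2109 vs cont=75.5711 → 76.2109 [stop]  node(8,2) S=88.8977 payoff=62.1923 vs cont=61.5525 → 62.1923 [stop]  node(8,3) S=105.5409 payoff=45.5491 vs cont=44.9093 → 45.5491 [stop]  node(8,4) S=125.3000 payoff=25.7900 vs cont=25.1502 → 25.7900 [stop]  node(8,5) S=148.7583 payoff=2.3317 vs cont=7.2030 → 7.2030 [wait]  node(8,6) S=176.6084 payoff=0.0000 vs cont=0.0000 → 0.0000 [wait]  node(8,7) S=209.6726 payoff=0.0000 vs cont=0.0000 → 0.0000 [wait]  node(8,8) S=248.9269 payoff=0.0000 vs cont=0.0000 → 0.0000 [wait]  ⇒ S*(8)=125.3000
t_7: node(7,0) S=68.7220 payoff=82.3680 vs cont=81.7283 → 82.3680 [stop]  node(7,1) S=81.5879 payoff=69.5021 vs cont=68.8624 → 69.5021 [stop]  node(7,2) S=96.8625 payoff=54.2275 vs cont=53.5877 → 54.2275 [stop]  node(7,3) S=114.9969 payoff=36.0931 vs cont=35.4534 → 36.0931 [stop]  node(7,4) S=136.5262 payoff=14.5638 vs cont=16.3654 → 16.3654 [wait]  node(7,5) S=162.0863 payoff=0.0000 vs cont=3.5625 → 3.5625 [wait]  node(7,6) S=192.4316 payoff=0.0000 vs cont=0.0000 → 0.0000 [wait]  node(7,7) S=228.4582 payoff=0.0000 vs cont=0.0000 → 0.0000 [wait]  ⇒ S*(7)=114.9969
t_6: node(6,0) S=74.8791 payoff=76.2109 vs cont=75.5711 → 76.2109 [stop]  node(6,1) S=88.8977 payoff=62.1923 vs cont=61.5525 → 62.1923 [stop]  node(6,2) S=105.5409 payoff=45.5491 vs cont=44.9093 → 45.5491 [stop]  node(6,3) S=125.3000 payoff=25.7900 vs cont=26.0532 → 26.0532 [wait]  node(6,4) S=148.7583 payoff=2.3317 vs cont=9.8796 → 9.8796 [wait]  node(6,5) S=176.6084 payoff=0.0000 vs cont=1.7620 → 1.7620 [wait]  node(6,6) S=209.6726 payoff=0.0000 vs cont=0.0000 → 0.0000 [wait]  ⇒ S*(6)=105.5409
t_5: node(5,0) S=81.5879 payoff=69.5021 vs cont=68.8624 → 69.5021 [stop]  node(5,1) S=96.8625 payoff=54.2275 vs cont=53.5877 → 54.2275 [stop]  node(5,2) S=114.9969 payoff=36.0931 vs cont=35.5853 → 36.0931 [stop]  node(5,3) S=136.5262 payoff=14.5638 vs cont=17.8370 → 17.8370 [wait]  node(5,4) S=162.0863 payoff=0.0000 vs cont=5.7694 → 5.7694 [wait]  node(5,5) S=192.4316 payoff=0.0000 vs cont=0.8715 → 0.8715 [wait]  ⇒ S*(5)=114.9969
t_4: node(4,0) S=88.8977 payoff=62.1923 vs cont=61.5525 → 62.1923 [stop]  node(4,1) S=105.5409 payoff=45.5491 vs cont=44.9093 → 45.5491 [stop]  node(4,2) S=125.3000 payoff=25.7900 vs cont=26.7907 → 26.7907 [wait]  node(4,3) S=148.7583 payoff=2.3317 vs cont=11.7134 → 11.7134 [wait]  node(4,4) S=176.6084 payoff=0.0000 vs cont=3.2902 → 3.2902 [wait]  ⇒ S*(4)=105.5409
t_3: node(3,0) S=96.8625 payoff=54.2275 vs cont=53.5877 → 54.2275 [stop]  node(3,1) S=114.9969 payoff=36.0931 vs cont=35.9549 → 36.0931 [stop]  node(3,2) S=136.5262 payoff=14.5638 vs cont=19.1209 → 19.1209 [wait]  node(3,3) S=162.0863 payoff=0.0000 vs cont=7.4423 → 7.4423 [wait]  ⇒ S*(3)=114.9969
t_2: node(2,0) S=105.5409 payoff=45.5491 vs cont=44.9093 → 45.5491 [stop]  node(2,1) S=125.3000 payoff=25.7900 vs cont=27.4342 → 27.4342 [wait]  node(2,2) S=148.7583 payoff=2.3317 vs cont=13.1868 → 13.1868 [wait]  ⇒ S*(2)=105.5409
t_1: node(1,0) S=114.9969 payoff=36.0931 vs cont=36.2774 → 36.2774 [wait]  node(1,1) S=136.5262 payoff=14.5638 vs cont=20.1775 → 20.1775 [wait]  ⇒ S*(1)=-
t_0: node(0,0) S=125.3000 payoff=25.7900 vs cont=28.0549 → 28.0549 [wait]  ⇒ S*(0)=-

price = 28.0549
boundary = - - 105.5409 114.9969 105.5409 114.9969 105.5409 114.9969 125.3000
tree:
28.0549
36.2774 20.1775
45.5491 27.4342 13.1868
54.2275 36.0931 19.1209 7.4423
62.1923 45.5491 26.7907 11.7134 3.2902
69.5021 54.2275 36.0931 17.8370 5.7694 0.8715
76.2109 62.1923 45.5491 26.0532 9.8796 1.7620 0.0000
82.3680 69.5021 54.2275 36.0931 16.3654 3.5625 0.0000 0.0000
88.0189 76.2109 62.1923 45.5491 25.7900 7.2030 0.0000 0.0000 0.0000
93.2051 82.3680 69.5021 54.2275 36.0931 14.5638 0.0000 0.0000 0.0000 0.0000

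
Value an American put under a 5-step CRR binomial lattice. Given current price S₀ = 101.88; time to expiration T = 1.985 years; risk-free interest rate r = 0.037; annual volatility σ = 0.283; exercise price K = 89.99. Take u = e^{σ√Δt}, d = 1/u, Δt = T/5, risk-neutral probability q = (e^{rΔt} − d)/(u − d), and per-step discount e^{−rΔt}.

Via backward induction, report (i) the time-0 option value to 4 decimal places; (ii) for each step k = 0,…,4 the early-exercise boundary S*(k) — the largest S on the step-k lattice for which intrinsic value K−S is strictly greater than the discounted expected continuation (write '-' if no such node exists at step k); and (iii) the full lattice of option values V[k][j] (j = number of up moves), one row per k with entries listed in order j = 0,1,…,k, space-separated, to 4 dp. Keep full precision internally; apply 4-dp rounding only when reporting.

Δt=0.39700  u=1.19520  d=0.83668  q=0.49681  discount=0.98542
step 5 (expiry): payoffs max(K−S,0) = 48.2177 30.3183 4.7489 0.0000 0.0000 0.0000
step 4: (k=4,j=0): S=49.9262, (K−S)⁺=40.0638, hold=38.7516 ⇒ V=40.0638 exercise | (k=4,j=1): S=71.3196, (K−S)⁺=18.6704, hold=17.3582 ⇒ V=18.6704 exercise | (k=4,j=2): S=101.8800, (K−S)⁺=0.0000, hold=2.3548 ⇒ V=2.3548 continue | (k=4,j=3): S=145.5356, (K−S)⁺=0.0000, hold=0.0000 ⇒ V=0.0000 continue | (k=4,j=4): S=207.8976, (K−S)⁺=0.0000, hold=0.0000 ⇒ V=0.0000 continue  boundary S*=71.3196
step 3: (k=3,j=0): S=59.6717, (K−S)⁺=30.3183, hold=29.0061 ⇒ V=30.3183 exercise | (k=3,j=1): S=85.2411, (K−S)⁺=4.7489, hold=10.4105 ⇒ V=10.4105 continue | (k=3,j=2): S=121.7668, (K−S)⁺=0.0000, hold=1.1676 ⇒ V=1.1676 continue | (k=3,j=3): S=173.9439, (K−S)⁺=0.0000, hold=0.0000 ⇒ V=0.0000 continue  boundary S*=59.6717
step 2: (k=2,j=0): S=71.3196, (K−S)⁺=18.6704, hold=20.1300 ⇒ V=20.1300 continue | (k=2,j=1): S=101.8800, (K−S)⁺=0.0000, hold=5.7337 ⇒ V=5.7337 continue | (k=2,j=2): S=145.5356, (K−S)⁺=0.0000, hold=0.5790 ⇒ V=0.5790 continue  boundary S*=-
step 1: (k=1,j=0): S=85.2411, (K−S)⁺=4.7489, hold=12.7885 ⇒ V=12.7885 continue | (k=1,j=1): S=121.7668, (K−S)⁺=0.0000, hold=3.1265 ⇒ V=3.1265 continue  boundary S*=-
step 0: (k=0,j=0): S=101.8800, (K−S)⁺=0.0000, hold=7.8718 ⇒ V=7.8718 continue  boundary S*=-

price = 7.8718
boundary = - - - 59.6717 71.3196
tree:
7.8718
12.7885 3.1265
20.1300 5.7337 0.5790
30.3183 10.4105 1.1676 0.0000
40.0638 18.6704 2.3548 0.0000 0.0000
48.2177 30.3183 4.7489 0.0000 0.0000 0.0000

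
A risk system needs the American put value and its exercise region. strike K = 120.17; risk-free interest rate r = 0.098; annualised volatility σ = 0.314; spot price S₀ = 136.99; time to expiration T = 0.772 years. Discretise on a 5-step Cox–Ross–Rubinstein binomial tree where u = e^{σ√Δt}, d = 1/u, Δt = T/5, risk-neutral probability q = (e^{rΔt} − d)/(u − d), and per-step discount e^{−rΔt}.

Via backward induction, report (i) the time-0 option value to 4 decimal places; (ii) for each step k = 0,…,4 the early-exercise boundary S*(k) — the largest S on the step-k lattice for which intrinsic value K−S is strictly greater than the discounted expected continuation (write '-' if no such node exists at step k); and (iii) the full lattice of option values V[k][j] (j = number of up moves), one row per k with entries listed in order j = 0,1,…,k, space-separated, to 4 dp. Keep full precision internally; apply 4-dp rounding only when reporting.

Δt=0.15440  u=1.13132  d=0.88393  q=0.53082  discount=0.98498
step 5 (expiry): payoffs max(K−S,0) = 46.2491 25.5602 0.0000 0.0000 0.0000 0.0000
step 4: (k=4,j=0): S=83.6280, (K−S)⁺=36.5420, hold=34.7374 ⇒ V=36.5420 exercise | (k=4,j=1): S=107.0336, (K−S)⁺=13.1364, hold=11.8122 ⇒ V=13.1364 exercise | (k=4,j=2): S=136.9900, (K−S)⁺=0.0000, hold=0.0000 ⇒ V=0.0000 continue | (k=4,j=3): S=175.3305, (K−S)⁺=0.0000, hold=0.0000 ⇒ V=0.0000 continue | (k=4,j=4): S=224.4017, (K−S)⁺=0.0000, hold=0.0000 ⇒ V=0.0000 continue  boundary S*=107.0336
step 3: (k=3,j=0): S=94.6098, (K−S)⁺=25.5602, hold=23.7556 ⇒ V=25.5602 exercise | (k=3,j=1): S=121.0890, (K−S)⁺=0.0000, hold=6.0707 ⇒ V=6.0707 continue | (k=3,j=2): S=154.9791, (K−S)⁺=0.0000, hold=0.0000 ⇒ V=0.0000 continue | (k=3,j=3): S=198.3544, (K−S)⁺=0.0000, hold=0.0000 ⇒ V=0.0000 continue  boundary S*=94.6098
step 2: (k=2,j=0): S=107.0336, (K−S)⁺=13.1364, hold=14.9863 ⇒ V=14.9863 continue | (k=2,j=1): S=136.9900, (K−S)⁺=0.0000, hold=2.8055 ⇒ V=2.8055 continue | (k=2,j=2): S=175.3305, (K−S)⁺=0.0000, hold=0.0000 ⇒ V=0.0000 continue  boundary S*=-
step 1: (k=1,j=0): S=121.0890, (K−S)⁺=0.0000, hold=8.3925 ⇒ V=8.3925 continue | (k=1,j=1): S=154.9791, (K−S)⁺=0.0000, hold=1.2965 ⇒ V=1.2965 continue  boundary S*=-
step 0: (k=0,j=0): S=136.9900, (K−S)⁺=0.0000, hold=4.5563 ⇒ V=4.5563 continue  boundary S*=-

price = 4.5563
boundary = - - - 94.6098 107.0336
tree:
4.5563
8.3925 1.2965
14.9863 2.8055 0.0000
25.5602 6.0707 0.0000 0.0000
36.5420 13.1364 0.0000 0.0000 0.0000
46.2491 25.5602 0.0000 0.0000 0.0000 0.0000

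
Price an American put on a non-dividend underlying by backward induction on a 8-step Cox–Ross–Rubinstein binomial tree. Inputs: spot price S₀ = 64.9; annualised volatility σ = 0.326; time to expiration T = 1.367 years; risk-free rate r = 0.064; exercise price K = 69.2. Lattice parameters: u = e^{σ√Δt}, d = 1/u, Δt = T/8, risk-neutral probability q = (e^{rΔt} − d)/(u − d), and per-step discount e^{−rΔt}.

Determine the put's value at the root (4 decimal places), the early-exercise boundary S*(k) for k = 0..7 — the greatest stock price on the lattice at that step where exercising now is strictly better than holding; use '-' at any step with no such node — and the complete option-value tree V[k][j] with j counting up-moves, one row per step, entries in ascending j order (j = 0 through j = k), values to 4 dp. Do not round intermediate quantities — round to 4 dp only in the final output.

price = 10.0231
boundary = - - 49.5672 43.3181 49.5672 43.3181 49.5672 56.7178
tree:
10.0231
14.2554 6.1256
19.6328 9.3365 3.1366
25.8819 13.7937 5.2055 1.1932
31.3431 19.6328 8.4160 2.1971 0.2431
36.1159 25.8819 13.1528 3.9932 0.4985 0.0000
40.2869 31.3431 19.6328 7.1379 1.0223 0.0000 0.0000
43.9321 36.1159 25.8819 12.4822 2.0967 0.0000 0.0000 0.0000
47.1177 40.2869 31.3431 19.6328 4.3000 0.0000 0.0000 0.0000 0.0000

Δt=0.17087  u=1.14426  d=0.87393  q=0.50704  discount=0.98912
step 8 (expiry): payoffs max(K−S,0) = 47.1177 40.2869 31.3431 19.6328 4.3000 0.0000 0.0000 0.0000 0.0000
step 7: (k=7,j=0): S=25.2679, (K−S)⁺=43.9321, hold=43.1794 ⇒ V=43.9321 exercise | (k=7,j=1): S=33.0841, (K−S)⁺=36.1159, hold=35.3632 ⇒ V=36.1159 exercise | (k=7,j=2): S=43.3181, (K−S)⁺=25.8819, hold=25.1292 ⇒ V=25.8819 exercise | (k=7,j=3): S=56.7178, (K−S)⁺=12.4822, hold=11.7295 ⇒ V=12.4822 exercise | (k=7,j=4): S=74.2625, (K−S)⁺=0.0000, hold=2.0967 ⇒ V=2.0967 continue | (k=7,j=5): S=97.2343, (K−S)⁺=0.0000, hold=0.0000 ⇒ V=0.0000 continue | (k=7,j=6): S=127.3121, (K−S)⁺=0.0000, hold=0.0000 ⇒ V=0.0000 continue | (k=7,j=7): S=166.6938, (K−S)⁺=0.0000, hold=0.0000 ⇒ V=0.0000 continue  boundary S*=56.7178
step 6: (k=6,j=0): S=28.9131, (K−S)⁺=40.2869, hold=39.5342 ⇒ V=40.2869 exercise | (k=6,j=1): S=37.8569, (K−S)⁺=31.3431, hold=30.5905 ⇒ V=31.3431 exercise | (k=6,j=2): S=49.5672, (K−S)⁺=19.6328, hold=18.8801 ⇒ V=19.6328 exercise | (k=6,j=3): S=64.9000, (K−S)⁺=4.3000, hold=7.1379 ⇒ V=7.1379 continue | (k=6,j=4): S=84.9757, (K−S)⁺=0.0000, hold=1.0223 ⇒ V=1.0223 continue | (k=6,j=5): S=111.2614, (K−S)⁺=0.0000, hold=0.0000 ⇒ V=0.0000 continue | (k=6,j=6): S=145.6782, (K−S)⁺=0.0000, hold=0.0000 ⇒ V=0.0000 continue  boundary S*=49.5672
step 5: (k=5,j=0): S=33.0841, (K−S)⁺=36.1159, hold=35.3632 ⇒ V=36.1159 exercise | (k=5,j=1): S=43.3181, (K−S)⁺=25.8819, hold=25.1292 ⇒ V=25.8819 exercise | (k=5,j=2): S=56.7178, (K−S)⁺=12.4822, hold=13.1528 ⇒ V=13.1528 continue | (k=5,j=3): S=74.2625, (K−S)⁺=0.0000, hold=3.9932 ⇒ V=3.9932 continue | (k=5,j=4): S=97.2343, (K−S)⁺=0.0000, hold=0.4985 ⇒ V=0.4985 continue | (k=5,j=5): S=127.3121, (K−S)⁺=0.0000, hold=0.0000 ⇒ V=0.0000 continue  boundary S*=43.3181
step 4: (k=4,j=0): S=37.8569, (K−S)⁺=31.3431, hold=30.5905 ⇒ V=31.3431 exercise | (k=4,j=1): S=49.5672, (K−S)⁺=19.6328, hold=19.2164 ⇒ V=19.6328 exercise | (k=4,j=2): S=64.9000, (K−S)⁺=4.3000, hold=8.4160 ⇒ V=8.4160 continue | (k=4,j=3): S=84.9757, (K−S)⁺=0.0000, hold=2.1971 ⇒ V=2.1971 continue | (k=4,j=4): S=111.2614, (K−S)⁺=0.0000, hold=0.2431 ⇒ V=0.2431 continue  boundary S*=49.5672
step 3: (k=3,j=0): S=43.3181, (K−S)⁺=25.8819, hold=25.1292 ⇒ V=25.8819 exercise | (k=3,j=1): S=56.7178, (K−S)⁺=12.4822, hold=13.7937 ⇒ V=13.7937 continue | (k=3,j=2): S=74.2625, (K−S)⁺=0.0000, hold=5.2055 ⇒ V=5.2055 continue | (k=3,j=3): S=97.2343, (K−S)⁺=0.0000, hold=1.1932 ⇒ V=1.1932 continue  boundary S*=43.3181
step 2: (k=2,j=0): S=49.5672, (K−S)⁺=19.6328, hold=19.5379 ⇒ V=19.6328 exercise | (k=2,j=1): S=64.9000, (K−S)⁺=4.3000, hold=9.3365 ⇒ V=9.3365 continue | (k=2,j=2): S=84.9757, (K−S)⁺=0.0000, hold=3.1366 ⇒ V=3.1366 continue  boundary S*=49.5672
step 1: (k=1,j=0): S=56.7178, (K−S)⁺=12.4822, hold=14.2554 ⇒ V=14.2554 continue | (k=1,j=1): S=74.2625, (K−S)⁺=0.0000, hold=6.1256 ⇒ V=6.1256 continue  boundary S*=-
step 0: (k=0,j=0): S=64.9000, (K−S)⁺=4.3000, hold=10.0231 ⇒ V=10.0231 continue  boundary S*=-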